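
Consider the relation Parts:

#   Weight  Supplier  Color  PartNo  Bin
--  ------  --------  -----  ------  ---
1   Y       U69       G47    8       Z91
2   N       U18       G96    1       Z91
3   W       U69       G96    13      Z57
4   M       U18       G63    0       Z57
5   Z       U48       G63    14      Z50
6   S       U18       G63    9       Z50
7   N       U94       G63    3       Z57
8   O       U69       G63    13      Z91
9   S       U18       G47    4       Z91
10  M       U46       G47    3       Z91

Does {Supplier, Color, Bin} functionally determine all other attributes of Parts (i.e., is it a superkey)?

Yes

All 10 rows have distinct {Supplier, Color, Bin} values, so {Supplier, Color, Bin} → (all attributes) holds and {Supplier, Color, Bin} is a superkey.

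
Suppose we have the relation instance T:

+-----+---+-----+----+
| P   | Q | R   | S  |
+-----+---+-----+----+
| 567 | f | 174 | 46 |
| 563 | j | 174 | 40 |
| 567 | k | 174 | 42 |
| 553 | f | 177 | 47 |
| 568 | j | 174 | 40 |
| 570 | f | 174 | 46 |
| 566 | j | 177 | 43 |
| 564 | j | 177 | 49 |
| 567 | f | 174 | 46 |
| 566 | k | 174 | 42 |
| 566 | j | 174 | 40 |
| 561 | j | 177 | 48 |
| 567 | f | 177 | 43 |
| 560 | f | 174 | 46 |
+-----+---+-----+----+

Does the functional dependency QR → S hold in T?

(Q=f, R=174): 4 rows → S = 46, 46, 46, 46 ✓
(Q=j, R=174): 3 rows → S = 40, 40, 40 ✓
(Q=k, R=174): 2 rows → S = 42, 42 ✓
(Q=f, R=177): 2 rows → S takes values {47, 43} — violation
(Q=j, R=177): 3 rows → S takes values {43, 49, 48} — violation
Two rows agree on QR but differ on S, so QR → S does not hold.

No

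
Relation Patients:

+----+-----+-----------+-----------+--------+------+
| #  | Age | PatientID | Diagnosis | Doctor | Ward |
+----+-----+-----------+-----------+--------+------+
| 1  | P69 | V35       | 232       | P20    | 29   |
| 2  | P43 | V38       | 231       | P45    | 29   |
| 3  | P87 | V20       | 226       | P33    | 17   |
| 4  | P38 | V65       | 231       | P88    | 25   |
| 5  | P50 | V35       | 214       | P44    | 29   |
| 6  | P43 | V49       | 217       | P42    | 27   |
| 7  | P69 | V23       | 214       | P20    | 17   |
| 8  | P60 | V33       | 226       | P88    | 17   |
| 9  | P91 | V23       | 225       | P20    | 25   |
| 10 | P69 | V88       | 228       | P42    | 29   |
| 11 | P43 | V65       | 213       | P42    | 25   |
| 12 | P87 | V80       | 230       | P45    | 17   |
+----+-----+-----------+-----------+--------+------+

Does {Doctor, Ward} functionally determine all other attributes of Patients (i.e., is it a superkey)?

Yes

All 12 rows have distinct {Doctor, Ward} values, so {Doctor, Ward} → (all attributes) holds and {Doctor, Ward} is a superkey.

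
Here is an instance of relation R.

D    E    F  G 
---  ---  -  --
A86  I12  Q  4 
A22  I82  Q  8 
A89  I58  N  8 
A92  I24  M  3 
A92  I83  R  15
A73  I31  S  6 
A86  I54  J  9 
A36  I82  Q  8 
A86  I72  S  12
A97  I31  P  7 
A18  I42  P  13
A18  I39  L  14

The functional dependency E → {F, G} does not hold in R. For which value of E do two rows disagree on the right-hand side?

E=I12: 1 row → {F,G} = (Q, 4) ✓
E=I82: 2 rows → {F,G} = (Q, 8), (Q, 8) ✓
E=I58: 1 row → {F,G} = (N, 8) ✓
E=I24: 1 row → {F,G} = (M, 3) ✓
E=I83: 1 row → {F,G} = (R, 15) ✓
E=I31: 2 rows → {F,G} takes values {(S, 6), (P, 7)} — violation
E=I54: 1 row → {F,G} = (J, 9) ✓
E=I72: 1 row → {F,G} = (S, 12) ✓
E=I42: 1 row → {F,G} = (P, 13) ✓
E=I39: 1 row → {F,G} = (L, 14) ✓
The only E value with inconsistent RHS is E=I31.

I31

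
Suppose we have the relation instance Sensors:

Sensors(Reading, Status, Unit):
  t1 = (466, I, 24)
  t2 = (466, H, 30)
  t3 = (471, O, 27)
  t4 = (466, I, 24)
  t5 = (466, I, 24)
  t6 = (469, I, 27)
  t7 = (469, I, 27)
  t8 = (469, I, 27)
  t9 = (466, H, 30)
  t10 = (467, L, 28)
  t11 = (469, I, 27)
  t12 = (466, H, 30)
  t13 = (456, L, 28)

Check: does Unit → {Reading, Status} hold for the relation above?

Unit=24: rows 1, 4, 5 → {Reading,Status} = (466, I), (466, I), (466, I) ✓
Unit=30: rows 2, 9, 12 → {Reading,Status} = (466, H), (466, H), (466, H) ✓
Unit=27: rows 3, 6, 7, 8, 11 → {Reading,Status} takes values {(471, O), (469, I)} — violation
Unit=28: rows 10, 13 → {Reading,Status} takes values {(467, L), (456, L)} — violation
Two rows agree on Unit but differ on {Reading, Status}, so Unit → {Reading, Status} does not hold.

No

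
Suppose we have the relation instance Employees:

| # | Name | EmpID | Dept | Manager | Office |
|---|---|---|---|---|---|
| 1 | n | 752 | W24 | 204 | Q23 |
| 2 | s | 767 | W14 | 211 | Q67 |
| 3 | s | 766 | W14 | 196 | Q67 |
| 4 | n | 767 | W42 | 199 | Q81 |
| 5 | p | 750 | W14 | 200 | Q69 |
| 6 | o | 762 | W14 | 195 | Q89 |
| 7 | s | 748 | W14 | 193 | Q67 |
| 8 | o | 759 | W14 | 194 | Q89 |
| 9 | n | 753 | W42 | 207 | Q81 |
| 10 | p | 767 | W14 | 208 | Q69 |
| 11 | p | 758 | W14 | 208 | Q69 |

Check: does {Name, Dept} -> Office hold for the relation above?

(Name=n, Dept=W24): row 1 → Office = Q23 ✓
(Name=s, Dept=W14): rows 2, 3, 7 → Office = Q67, Q67, Q67 ✓
(Name=n, Dept=W42): rows 4, 9 → Office = Q81, Q81 ✓
(Name=p, Dept=W14): rows 5, 10, 11 → Office = Q69, Q69, Q69 ✓
(Name=o, Dept=W14): rows 6, 8 → Office = Q89, Q89 ✓
Every {Name, Dept} value is associated with a single Office value, so {Name, Dept} -> Office holds.

Yes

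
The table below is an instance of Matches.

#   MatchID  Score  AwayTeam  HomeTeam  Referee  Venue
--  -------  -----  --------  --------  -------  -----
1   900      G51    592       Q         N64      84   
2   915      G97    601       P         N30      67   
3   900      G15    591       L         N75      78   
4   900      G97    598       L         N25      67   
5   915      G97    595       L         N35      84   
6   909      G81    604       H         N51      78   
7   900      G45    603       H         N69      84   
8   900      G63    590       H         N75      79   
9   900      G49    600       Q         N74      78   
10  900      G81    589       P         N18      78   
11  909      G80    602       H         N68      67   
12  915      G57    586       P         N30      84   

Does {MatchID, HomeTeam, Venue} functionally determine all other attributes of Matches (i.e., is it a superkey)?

All 12 rows have distinct {MatchID, HomeTeam, Venue} values, so {MatchID, HomeTeam, Venue} → (all attributes) holds and {MatchID, HomeTeam, Venue} is a superkey.

Yes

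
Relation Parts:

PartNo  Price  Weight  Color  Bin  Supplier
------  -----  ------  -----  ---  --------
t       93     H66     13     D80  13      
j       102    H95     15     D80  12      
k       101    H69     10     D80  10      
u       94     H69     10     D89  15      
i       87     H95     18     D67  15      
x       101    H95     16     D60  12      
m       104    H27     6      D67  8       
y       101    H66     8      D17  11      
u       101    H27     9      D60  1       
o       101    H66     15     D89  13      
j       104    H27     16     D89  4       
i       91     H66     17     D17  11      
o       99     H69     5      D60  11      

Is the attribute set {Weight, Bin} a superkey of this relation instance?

No

Two distinct rows share (Weight=H66, Bin=D17), so {Weight, Bin} does not determine every attribute — not a superkey.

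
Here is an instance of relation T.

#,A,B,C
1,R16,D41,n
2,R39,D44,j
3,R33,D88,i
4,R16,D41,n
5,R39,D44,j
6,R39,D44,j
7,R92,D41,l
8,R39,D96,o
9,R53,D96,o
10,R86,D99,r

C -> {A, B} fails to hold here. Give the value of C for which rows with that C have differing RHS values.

o

C=n: rows 1, 4 → {A,B} = (R16, D41), (R16, D41) ✓
C=j: rows 2, 5, 6 → {A,B} = (R39, D44), (R39, D44), (R39, D44) ✓
C=i: row 3 → {A,B} = (R33, D88) ✓
C=l: row 7 → {A,B} = (R92, D41) ✓
C=o: rows 8, 9 → {A,B} takes values {(R39, D96), (R53, D96)} — violation
C=r: row 10 → {A,B} = (R86, D99) ✓
The only C value with inconsistent RHS is C=o.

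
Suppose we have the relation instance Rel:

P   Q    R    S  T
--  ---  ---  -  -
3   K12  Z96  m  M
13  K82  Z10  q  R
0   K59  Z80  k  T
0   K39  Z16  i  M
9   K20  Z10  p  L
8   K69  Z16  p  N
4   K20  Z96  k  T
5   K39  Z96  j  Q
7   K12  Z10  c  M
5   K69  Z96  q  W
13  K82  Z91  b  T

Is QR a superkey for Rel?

All 11 rows have distinct QR values, so QR → (all attributes) holds and QR is a superkey.

Yes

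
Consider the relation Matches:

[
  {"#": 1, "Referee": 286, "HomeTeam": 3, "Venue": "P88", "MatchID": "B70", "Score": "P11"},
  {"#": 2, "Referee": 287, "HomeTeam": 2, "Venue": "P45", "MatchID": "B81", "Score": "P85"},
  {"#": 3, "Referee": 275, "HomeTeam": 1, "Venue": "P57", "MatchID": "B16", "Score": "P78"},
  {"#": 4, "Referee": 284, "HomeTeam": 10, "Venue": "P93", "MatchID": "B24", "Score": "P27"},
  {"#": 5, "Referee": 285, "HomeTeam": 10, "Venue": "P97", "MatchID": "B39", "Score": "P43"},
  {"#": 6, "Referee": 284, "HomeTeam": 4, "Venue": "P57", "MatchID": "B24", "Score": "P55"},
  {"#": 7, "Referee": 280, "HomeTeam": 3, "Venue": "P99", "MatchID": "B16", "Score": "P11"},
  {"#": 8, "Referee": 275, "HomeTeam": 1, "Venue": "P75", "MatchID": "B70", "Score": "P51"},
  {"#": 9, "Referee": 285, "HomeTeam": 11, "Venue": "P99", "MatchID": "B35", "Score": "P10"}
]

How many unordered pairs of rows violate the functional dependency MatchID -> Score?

MatchID=B70: violating pairs (1,8) — 1 pair.
MatchID=B16: violating pairs (3,7) — 1 pair.
MatchID=B24: violating pairs (4,6) — 1 pair.

3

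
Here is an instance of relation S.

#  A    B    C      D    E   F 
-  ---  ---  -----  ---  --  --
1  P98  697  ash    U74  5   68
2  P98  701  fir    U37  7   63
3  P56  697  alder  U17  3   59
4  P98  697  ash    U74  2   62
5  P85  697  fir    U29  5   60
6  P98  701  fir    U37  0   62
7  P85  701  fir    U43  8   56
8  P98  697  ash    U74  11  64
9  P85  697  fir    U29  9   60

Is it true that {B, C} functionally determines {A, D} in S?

(B=697, C=ash): rows 1, 4, 8 → {A,D} = (P98, U74), (P98, U74), (P98, U74) ✓
(B=701, C=fir): rows 2, 6, 7 → {A,D} takes values {(P98, U37), (P85, U43)} — violation
(B=697, C=alder): row 3 → {A,D} = (P56, U17) ✓
(B=697, C=fir): rows 5, 9 → {A,D} = (P85, U29), (P85, U29) ✓
Two rows agree on {B, C} but differ on {A, D}, so {B, C} -> {A, D} does not hold.

No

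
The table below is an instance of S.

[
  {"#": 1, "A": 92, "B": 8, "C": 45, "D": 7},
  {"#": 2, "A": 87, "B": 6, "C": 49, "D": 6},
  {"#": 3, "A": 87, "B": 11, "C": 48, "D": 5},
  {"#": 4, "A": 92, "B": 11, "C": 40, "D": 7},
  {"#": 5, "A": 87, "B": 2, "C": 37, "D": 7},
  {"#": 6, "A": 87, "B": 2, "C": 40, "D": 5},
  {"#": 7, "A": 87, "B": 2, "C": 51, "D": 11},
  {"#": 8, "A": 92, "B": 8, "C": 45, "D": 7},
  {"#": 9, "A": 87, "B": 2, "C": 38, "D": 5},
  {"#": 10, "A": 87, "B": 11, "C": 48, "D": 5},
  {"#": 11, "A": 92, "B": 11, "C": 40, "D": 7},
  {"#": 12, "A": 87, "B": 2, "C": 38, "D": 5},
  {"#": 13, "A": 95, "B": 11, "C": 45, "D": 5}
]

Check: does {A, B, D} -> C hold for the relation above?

(A=92, B=8, D=7): rows 1, 8 → C = 45, 45 ✓
(A=87, B=6, D=6): row 2 → C = 49 ✓
(A=87, B=11, D=5): rows 3, 10 → C = 48, 48 ✓
(A=92, B=11, D=7): rows 4, 11 → C = 40, 40 ✓
(A=87, B=2, D=7): row 5 → C = 37 ✓
(A=87, B=2, D=5): rows 6, 9, 12 → C takes values {40, 38} — violation
(A=87, B=2, D=11): row 7 → C = 51 ✓
(A=95, B=11, D=5): row 13 → C = 45 ✓
Two rows agree on {A, B, D} but differ on C, so {A, B, D} -> C does not hold.

No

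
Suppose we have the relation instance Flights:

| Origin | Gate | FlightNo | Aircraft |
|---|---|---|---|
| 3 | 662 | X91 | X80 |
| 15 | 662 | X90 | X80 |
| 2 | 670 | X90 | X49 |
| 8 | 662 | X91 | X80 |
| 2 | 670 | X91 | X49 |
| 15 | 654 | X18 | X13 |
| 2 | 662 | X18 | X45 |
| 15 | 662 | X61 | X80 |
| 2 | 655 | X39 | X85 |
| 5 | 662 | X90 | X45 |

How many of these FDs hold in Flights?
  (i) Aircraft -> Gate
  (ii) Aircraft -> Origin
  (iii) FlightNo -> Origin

1

(i) Aircraft -> Gate: every LHS value maps to a single RHS value — holds.
(ii) Aircraft -> Origin: Aircraft=X80: 4 rows → Origin takes values {3, 15, 8} — violation; Aircraft=X45: 2 rows → Origin takes values {2, 5} — violation — fails.
(iii) FlightNo -> Origin: FlightNo=X91: 3 rows → Origin takes values {3, 8, 2} — violation; FlightNo=X90: 3 rows → Origin takes values {15, 2, 5} — violation; FlightNo=X18: 2 rows → Origin takes values {15, 2} — violation — fails.
1 of the 3 dependencies holds.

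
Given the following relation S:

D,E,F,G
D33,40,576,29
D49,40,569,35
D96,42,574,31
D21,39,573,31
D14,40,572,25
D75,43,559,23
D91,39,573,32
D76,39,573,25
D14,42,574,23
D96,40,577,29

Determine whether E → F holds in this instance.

E=40: 4 rows → F takes values {576, 569, 572, 577} — violation
E=42: 2 rows → F = 574, 574 ✓
E=39: 3 rows → F = 573, 573, 573 ✓
E=43: 1 row → F = 559 ✓
Two rows agree on E but differ on F, so E → F does not hold.

No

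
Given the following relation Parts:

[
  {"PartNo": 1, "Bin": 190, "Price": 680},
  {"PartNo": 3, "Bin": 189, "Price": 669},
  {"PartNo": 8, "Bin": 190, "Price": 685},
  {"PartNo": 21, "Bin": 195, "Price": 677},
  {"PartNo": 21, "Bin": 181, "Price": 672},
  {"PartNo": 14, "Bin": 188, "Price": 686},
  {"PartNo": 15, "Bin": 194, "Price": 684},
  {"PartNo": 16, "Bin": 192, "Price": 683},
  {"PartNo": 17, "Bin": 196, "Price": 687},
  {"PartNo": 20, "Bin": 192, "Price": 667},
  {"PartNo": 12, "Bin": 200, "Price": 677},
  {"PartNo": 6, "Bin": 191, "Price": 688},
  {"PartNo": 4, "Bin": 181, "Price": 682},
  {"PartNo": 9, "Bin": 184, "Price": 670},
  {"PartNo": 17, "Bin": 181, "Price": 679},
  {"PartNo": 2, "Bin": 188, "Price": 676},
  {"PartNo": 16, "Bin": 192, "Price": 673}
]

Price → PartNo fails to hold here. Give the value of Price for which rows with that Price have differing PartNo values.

Price=680: 1 row → PartNo = 1 ✓
Price=669: 1 row → PartNo = 3 ✓
Price=685: 1 row → PartNo = 8 ✓
Price=677: 2 rows → PartNo takes values {21, 12} — violation
Price=672: 1 row → PartNo = 21 ✓
Price=686: 1 row → PartNo = 14 ✓
Price=684: 1 row → PartNo = 15 ✓
Price=683: 1 row → PartNo = 16 ✓
Price=687: 1 row → PartNo = 17 ✓
Price=667: 1 row → PartNo = 20 ✓
Price=688: 1 row → PartNo = 6 ✓
Price=682: 1 row → PartNo = 4 ✓
Price=670: 1 row → PartNo = 9 ✓
Price=679: 1 row → PartNo = 17 ✓
Price=676: 1 row → PartNo = 2 ✓
Price=673: 1 row → PartNo = 16 ✓
The only Price value with inconsistent PartNo is Price=677.

677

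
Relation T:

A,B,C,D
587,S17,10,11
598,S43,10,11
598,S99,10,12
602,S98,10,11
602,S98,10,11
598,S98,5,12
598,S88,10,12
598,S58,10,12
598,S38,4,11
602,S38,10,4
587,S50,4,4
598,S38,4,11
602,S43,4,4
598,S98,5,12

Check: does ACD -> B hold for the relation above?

(A=587, C=10, D=11): 1 row → B = S17 ✓
(A=598, C=10, D=11): 1 row → B = S43 ✓
(A=598, C=10, D=12): 3 rows → B takes values {S99, S88, S58} — violation
(A=602, C=10, D=11): 2 rows → B = S98, S98 ✓
(A=598, C=5, D=12): 2 rows → B = S98, S98 ✓
(A=598, C=4, D=11): 2 rows → B = S38, S38 ✓
(A=602, C=10, D=4): 1 row → B = S38 ✓
(A=587, C=4, D=4): 1 row → B = S50 ✓
(A=602, C=4, D=4): 1 row → B = S43 ✓
Two rows agree on ACD but differ on B, so ACD -> B does not hold.

No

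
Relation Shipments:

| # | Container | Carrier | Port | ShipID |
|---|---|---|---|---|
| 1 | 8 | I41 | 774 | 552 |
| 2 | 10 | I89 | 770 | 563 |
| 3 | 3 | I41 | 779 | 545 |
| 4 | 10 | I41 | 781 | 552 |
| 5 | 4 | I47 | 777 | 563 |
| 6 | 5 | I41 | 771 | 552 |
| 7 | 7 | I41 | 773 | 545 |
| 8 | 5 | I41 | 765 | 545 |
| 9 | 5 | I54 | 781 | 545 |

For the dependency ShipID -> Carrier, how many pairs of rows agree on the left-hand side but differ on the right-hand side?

4

ShipID=552: all 3 rows agree on Carrier — 0 pairs.
ShipID=563: violating pairs (2,5) — 1 pair.
ShipID=545: violating pairs (3,9), (7,9), (8,9) — 3 pairs.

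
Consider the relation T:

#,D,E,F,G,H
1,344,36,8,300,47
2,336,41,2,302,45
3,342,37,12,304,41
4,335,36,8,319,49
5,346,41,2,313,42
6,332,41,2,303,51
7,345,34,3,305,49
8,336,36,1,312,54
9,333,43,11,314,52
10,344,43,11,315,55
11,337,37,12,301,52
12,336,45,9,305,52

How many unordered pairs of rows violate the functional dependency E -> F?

2

E=36: violating pairs (1,8), (4,8) — 2 pairs.
E=41: all 3 rows agree on F — 0 pairs.
E=37: all 2 rows agree on F — 0 pairs.
E=43: all 2 rows agree on F — 0 pairs.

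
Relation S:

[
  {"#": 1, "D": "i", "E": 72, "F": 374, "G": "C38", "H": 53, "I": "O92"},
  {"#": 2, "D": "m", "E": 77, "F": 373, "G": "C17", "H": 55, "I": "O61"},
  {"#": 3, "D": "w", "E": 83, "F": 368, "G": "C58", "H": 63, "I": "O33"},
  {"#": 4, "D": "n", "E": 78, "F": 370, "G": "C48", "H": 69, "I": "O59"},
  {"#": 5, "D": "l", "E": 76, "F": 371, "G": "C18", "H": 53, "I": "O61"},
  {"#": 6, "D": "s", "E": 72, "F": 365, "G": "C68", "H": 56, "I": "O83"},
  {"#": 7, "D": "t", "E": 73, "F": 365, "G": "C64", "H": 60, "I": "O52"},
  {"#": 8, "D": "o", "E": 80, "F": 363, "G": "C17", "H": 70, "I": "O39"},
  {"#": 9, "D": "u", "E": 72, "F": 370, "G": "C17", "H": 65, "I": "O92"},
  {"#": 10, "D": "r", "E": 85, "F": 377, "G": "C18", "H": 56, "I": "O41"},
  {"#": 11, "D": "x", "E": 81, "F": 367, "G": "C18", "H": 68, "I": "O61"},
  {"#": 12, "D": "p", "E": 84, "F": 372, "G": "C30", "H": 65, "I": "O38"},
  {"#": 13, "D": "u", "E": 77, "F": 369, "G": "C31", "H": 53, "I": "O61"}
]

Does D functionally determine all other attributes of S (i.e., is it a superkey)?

Rows 9 and 13 have the same D value D=u but are distinct tuples, so D does not determine every attribute — not a superkey.

No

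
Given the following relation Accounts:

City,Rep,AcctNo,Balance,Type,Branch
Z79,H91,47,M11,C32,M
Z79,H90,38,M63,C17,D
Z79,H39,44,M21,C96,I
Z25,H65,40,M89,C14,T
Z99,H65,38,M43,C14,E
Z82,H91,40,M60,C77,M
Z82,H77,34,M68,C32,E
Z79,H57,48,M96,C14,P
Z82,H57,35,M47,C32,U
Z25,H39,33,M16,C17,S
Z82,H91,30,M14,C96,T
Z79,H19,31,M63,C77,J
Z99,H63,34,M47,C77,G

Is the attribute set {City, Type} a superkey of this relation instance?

Two distinct rows share (City=Z82, Type=C32), so {City, Type} does not determine every attribute — not a superkey.

No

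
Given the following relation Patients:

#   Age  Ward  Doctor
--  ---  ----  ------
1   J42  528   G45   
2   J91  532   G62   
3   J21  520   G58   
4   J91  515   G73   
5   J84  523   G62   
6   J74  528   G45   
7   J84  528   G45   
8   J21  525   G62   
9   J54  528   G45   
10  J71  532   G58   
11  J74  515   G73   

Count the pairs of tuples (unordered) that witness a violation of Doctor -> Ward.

4

Doctor=G45: all 4 rows agree on Ward — 0 pairs.
Doctor=G62: violating pairs (2,5), (2,8), (5,8) — 3 pairs.
Doctor=G58: violating pairs (3,10) — 1 pair.
Doctor=G73: all 2 rows agree on Ward — 0 pairs.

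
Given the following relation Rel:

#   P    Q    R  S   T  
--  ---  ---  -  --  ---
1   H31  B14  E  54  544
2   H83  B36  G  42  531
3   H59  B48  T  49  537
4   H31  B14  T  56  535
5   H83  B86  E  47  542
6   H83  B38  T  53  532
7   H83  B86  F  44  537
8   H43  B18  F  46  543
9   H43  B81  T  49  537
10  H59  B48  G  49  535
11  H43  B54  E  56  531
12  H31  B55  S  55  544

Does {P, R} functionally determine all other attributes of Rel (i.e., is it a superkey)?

All 12 rows have distinct {P, R} values, so {P, R} → (all attributes) holds and {P, R} is a superkey.

Yes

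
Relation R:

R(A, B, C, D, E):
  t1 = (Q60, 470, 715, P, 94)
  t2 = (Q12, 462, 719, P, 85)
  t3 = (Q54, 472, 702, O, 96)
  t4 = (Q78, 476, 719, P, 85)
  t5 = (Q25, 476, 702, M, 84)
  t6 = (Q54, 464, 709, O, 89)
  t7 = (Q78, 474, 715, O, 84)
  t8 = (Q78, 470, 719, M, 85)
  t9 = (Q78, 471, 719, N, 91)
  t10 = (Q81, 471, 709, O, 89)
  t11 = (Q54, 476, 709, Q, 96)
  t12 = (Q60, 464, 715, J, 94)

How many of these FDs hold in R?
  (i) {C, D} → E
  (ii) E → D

1

(i) {C, D} → E: every LHS value maps to a single RHS value — holds.
(ii) E → D: E=94: rows 1, 12 → D takes values {P, J} — violation; E=85: rows 2, 4, 8 → D takes values {P, M} — violation; E=96: rows 3, 11 → D takes values {O, Q} — violation; E=84: rows 5, 7 → D takes values {M, O} — violation — fails.
1 of the 2 dependencies holds.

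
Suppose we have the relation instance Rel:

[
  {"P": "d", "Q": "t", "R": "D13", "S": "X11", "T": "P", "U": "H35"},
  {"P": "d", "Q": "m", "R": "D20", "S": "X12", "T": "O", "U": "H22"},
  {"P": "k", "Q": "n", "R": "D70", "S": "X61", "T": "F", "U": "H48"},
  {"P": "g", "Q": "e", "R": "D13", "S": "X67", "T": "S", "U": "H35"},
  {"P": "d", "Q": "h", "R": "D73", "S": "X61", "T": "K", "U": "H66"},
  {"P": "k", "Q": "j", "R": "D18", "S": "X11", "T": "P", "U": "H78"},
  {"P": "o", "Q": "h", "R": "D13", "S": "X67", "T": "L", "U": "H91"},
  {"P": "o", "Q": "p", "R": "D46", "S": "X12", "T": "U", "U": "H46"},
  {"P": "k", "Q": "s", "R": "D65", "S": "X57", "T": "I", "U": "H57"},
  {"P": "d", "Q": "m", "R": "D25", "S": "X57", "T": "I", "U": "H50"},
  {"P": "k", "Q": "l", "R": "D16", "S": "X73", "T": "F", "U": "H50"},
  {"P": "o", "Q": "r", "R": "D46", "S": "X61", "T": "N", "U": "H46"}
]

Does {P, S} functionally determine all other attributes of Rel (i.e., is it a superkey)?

All 12 rows have distinct {P, S} values, so {P, S} → (all attributes) holds and {P, S} is a superkey.

Yes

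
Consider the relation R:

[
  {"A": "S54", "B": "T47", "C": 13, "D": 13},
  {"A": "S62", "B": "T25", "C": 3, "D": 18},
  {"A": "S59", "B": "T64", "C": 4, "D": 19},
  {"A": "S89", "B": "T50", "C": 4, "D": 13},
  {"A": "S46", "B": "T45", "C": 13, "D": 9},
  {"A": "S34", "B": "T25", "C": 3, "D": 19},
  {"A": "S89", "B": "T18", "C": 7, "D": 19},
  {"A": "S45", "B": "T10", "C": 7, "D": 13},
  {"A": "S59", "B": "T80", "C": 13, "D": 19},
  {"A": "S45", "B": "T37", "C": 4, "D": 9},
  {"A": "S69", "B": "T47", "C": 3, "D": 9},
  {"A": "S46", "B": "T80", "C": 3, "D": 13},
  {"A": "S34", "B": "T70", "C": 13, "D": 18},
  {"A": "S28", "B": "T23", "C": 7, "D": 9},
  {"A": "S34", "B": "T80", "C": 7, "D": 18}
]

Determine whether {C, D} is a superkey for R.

All 15 rows have distinct {C, D} values, so {C, D} → (all attributes) holds and {C, D} is a superkey.

Yes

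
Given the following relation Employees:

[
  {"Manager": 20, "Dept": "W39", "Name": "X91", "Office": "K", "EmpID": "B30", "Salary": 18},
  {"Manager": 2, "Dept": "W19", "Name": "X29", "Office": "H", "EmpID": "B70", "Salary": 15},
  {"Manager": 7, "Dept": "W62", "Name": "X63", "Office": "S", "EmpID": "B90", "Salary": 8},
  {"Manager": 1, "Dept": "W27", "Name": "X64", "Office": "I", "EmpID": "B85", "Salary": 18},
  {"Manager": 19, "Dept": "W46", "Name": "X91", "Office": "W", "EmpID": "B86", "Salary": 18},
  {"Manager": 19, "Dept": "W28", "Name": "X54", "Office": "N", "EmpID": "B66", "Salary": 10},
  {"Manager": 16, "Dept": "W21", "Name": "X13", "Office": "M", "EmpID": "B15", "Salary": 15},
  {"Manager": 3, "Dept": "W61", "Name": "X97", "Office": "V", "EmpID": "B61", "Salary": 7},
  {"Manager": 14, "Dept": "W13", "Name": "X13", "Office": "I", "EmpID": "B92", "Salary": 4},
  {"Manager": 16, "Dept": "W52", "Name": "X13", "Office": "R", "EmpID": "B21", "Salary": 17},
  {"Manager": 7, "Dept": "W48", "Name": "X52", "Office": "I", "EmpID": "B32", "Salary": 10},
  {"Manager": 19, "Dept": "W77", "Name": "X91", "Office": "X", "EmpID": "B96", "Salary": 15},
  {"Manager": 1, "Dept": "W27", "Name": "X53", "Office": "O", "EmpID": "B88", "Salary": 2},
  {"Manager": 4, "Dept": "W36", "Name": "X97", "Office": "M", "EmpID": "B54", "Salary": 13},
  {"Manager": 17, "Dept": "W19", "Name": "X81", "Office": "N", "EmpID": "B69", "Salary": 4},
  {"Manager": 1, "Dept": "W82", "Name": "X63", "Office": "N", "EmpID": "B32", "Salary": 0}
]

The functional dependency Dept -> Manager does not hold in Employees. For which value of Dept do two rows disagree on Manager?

Dept=W39: 1 row → Manager = 20 ✓
Dept=W19: 2 rows → Manager takes values {2, 17} — violation
Dept=W62: 1 row → Manager = 7 ✓
Dept=W27: 2 rows → Manager = 1, 1 ✓
Dept=W46: 1 row → Manager = 19 ✓
Dept=W28: 1 row → Manager = 19 ✓
Dept=W21: 1 row → Manager = 16 ✓
Dept=W61: 1 row → Manager = 3 ✓
Dept=W13: 1 row → Manager = 14 ✓
Dept=W52: 1 row → Manager = 16 ✓
Dept=W48: 1 row → Manager = 7 ✓
Dept=W77: 1 row → Manager = 19 ✓
Dept=W36: 1 row → Manager = 4 ✓
Dept=W82: 1 row → Manager = 1 ✓
The only Dept value with inconsistent Manager is Dept=W19.

W19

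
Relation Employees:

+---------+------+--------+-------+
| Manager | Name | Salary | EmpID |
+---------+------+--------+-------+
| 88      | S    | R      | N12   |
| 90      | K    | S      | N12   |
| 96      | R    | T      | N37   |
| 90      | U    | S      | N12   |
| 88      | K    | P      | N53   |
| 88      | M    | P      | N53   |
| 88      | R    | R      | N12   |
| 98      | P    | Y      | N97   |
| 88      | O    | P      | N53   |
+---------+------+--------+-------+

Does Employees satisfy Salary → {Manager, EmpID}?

Yes

Salary=R: 2 rows → {Manager,EmpID} = (88, N12), (88, N12) ✓
Salary=S: 2 rows → {Manager,EmpID} = (90, N12), (90, N12) ✓
Salary=T: 1 row → {Manager,EmpID} = (96, N37) ✓
Salary=P: 3 rows → {Manager,EmpID} = (88, N53), (88, N53), (88, N53) ✓
Salary=Y: 1 row → {Manager,EmpID} = (98, N97) ✓
Every Salary value is associated with a single {Manager, EmpID} value, so Salary → {Manager, EmpID} holds.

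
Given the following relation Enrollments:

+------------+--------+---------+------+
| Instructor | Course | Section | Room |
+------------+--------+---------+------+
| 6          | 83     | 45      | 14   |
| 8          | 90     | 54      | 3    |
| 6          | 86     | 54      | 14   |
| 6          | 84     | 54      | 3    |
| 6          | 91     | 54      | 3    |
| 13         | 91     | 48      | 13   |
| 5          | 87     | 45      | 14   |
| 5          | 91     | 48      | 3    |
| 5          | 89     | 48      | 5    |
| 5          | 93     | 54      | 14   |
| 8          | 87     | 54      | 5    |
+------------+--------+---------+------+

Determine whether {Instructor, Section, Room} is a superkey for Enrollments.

Two distinct rows share (Instructor=6, Section=54, Room=3), so {Instructor, Section, Room} does not determine every attribute — not a superkey.

No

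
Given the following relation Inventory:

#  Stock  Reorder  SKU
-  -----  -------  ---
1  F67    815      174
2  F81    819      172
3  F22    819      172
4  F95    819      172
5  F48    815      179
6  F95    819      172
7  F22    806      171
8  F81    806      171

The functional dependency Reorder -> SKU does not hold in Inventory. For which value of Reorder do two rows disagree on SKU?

815

Reorder=815: rows 1, 5 → SKU takes values {174, 179} — violation
Reorder=819: rows 2, 3, 4, 6 → SKU = 172, 172, 172, 172 ✓
Reorder=806: rows 7, 8 → SKU = 171, 171 ✓
The only Reorder value with inconsistent SKU is Reorder=815.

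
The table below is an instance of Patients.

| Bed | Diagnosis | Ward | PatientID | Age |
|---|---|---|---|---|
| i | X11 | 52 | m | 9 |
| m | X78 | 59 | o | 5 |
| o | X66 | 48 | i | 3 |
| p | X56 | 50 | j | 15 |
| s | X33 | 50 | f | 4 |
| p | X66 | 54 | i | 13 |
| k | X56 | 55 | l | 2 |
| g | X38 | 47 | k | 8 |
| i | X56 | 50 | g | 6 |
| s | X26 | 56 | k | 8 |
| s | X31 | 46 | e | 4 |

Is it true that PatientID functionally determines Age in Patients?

PatientID=m: 1 row → Age = 9 ✓
PatientID=o: 1 row → Age = 5 ✓
PatientID=i: 2 rows → Age takes values {3, 13} — violation
PatientID=j: 1 row → Age = 15 ✓
PatientID=f: 1 row → Age = 4 ✓
PatientID=l: 1 row → Age = 2 ✓
PatientID=k: 2 rows → Age = 8, 8 ✓
PatientID=g: 1 row → Age = 6 ✓
PatientID=e: 1 row → Age = 4 ✓
Two rows agree on PatientID but differ on Age, so PatientID → Age does not hold.

No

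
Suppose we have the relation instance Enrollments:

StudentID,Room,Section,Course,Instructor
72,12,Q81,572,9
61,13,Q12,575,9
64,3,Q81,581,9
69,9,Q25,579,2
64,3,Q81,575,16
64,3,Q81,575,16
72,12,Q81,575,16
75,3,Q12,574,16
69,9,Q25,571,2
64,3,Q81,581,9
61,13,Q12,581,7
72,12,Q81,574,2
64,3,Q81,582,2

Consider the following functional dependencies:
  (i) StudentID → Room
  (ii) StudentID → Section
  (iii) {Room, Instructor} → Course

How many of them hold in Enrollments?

2

(i) StudentID → Room: every LHS value maps to a single RHS value — holds.
(ii) StudentID → Section: every LHS value maps to a single RHS value — holds.
(iii) {Room, Instructor} → Course: (Room=9, Instructor=2): 2 rows → Course takes values {579, 571} — violation; (Room=3, Instructor=16): 3 rows → Course takes values {575, 574} — violation — fails.
2 of the 3 dependencies hold.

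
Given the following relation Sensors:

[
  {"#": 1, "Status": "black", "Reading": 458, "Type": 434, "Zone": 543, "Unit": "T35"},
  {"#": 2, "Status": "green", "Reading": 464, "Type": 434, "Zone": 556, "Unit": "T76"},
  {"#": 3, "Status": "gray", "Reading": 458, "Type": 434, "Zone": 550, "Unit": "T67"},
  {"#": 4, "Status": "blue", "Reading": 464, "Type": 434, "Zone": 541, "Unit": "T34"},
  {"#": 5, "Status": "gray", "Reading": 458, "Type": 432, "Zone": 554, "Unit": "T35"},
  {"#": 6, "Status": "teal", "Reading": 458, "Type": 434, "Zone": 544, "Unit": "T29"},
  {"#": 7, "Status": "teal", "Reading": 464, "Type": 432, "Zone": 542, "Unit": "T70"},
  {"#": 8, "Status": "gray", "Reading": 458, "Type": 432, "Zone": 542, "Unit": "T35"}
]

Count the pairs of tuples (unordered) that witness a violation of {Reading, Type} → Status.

4

(Reading=458, Type=434): violating pairs (1,3), (1,6), (3,6) — 3 pairs.
(Reading=464, Type=434): violating pairs (2,4) — 1 pair.
(Reading=458, Type=432): all 2 rows agree on Status — 0 pairs.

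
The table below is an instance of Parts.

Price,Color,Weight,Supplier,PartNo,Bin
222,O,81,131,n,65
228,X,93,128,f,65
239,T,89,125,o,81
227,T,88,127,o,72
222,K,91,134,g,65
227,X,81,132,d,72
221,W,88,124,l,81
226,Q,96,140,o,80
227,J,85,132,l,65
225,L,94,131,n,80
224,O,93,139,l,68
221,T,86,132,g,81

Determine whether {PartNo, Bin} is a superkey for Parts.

All 12 rows have distinct {PartNo, Bin} values, so {PartNo, Bin} → (all attributes) holds and {PartNo, Bin} is a superkey.

Yes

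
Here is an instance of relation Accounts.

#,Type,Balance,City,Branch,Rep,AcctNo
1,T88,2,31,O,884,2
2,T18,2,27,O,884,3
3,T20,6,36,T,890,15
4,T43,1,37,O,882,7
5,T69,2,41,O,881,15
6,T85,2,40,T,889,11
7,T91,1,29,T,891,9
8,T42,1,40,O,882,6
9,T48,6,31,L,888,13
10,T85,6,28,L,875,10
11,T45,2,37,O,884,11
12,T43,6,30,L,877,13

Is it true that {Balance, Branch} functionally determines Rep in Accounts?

No

(Balance=2, Branch=O): rows 1, 2, 5, 11 → Rep takes values {884, 881} — violation
(Balance=6, Branch=T): row 3 → Rep = 890 ✓
(Balance=1, Branch=O): rows 4, 8 → Rep = 882, 882 ✓
(Balance=2, Branch=T): row 6 → Rep = 889 ✓
(Balance=1, Branch=T): row 7 → Rep = 891 ✓
(Balance=6, Branch=L): rows 9, 10, 12 → Rep takes values {888, 875, 877} — violation
Two rows agree on {Balance, Branch} but differ on Rep, so {Balance, Branch} → Rep does not hold.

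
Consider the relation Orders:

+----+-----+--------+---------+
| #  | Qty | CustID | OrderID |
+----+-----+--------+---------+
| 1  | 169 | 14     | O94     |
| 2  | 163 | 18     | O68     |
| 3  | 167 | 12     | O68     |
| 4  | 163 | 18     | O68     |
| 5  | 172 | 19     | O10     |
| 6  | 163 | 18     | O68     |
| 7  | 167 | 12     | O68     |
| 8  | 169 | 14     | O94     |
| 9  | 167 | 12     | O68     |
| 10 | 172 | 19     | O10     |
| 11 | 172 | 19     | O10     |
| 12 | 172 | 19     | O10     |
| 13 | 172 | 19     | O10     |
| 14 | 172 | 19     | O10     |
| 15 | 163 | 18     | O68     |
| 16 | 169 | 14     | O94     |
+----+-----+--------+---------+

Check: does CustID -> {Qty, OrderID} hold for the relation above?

CustID=14: rows 1, 8, 16 → {Qty,OrderID} = (169, O94), (169, O94), (169, O94) ✓
CustID=18: rows 2, 4, 6, 15 → {Qty,OrderID} = (163, O68), (163, O68), (163, O68), (163, O68) ✓
CustID=12: rows 3, 7, 9 → {Qty,OrderID} = (167, O68), (167, O68), (167, O68) ✓
CustID=19: rows 5, 10, 11, 12, 13, 14 → {Qty,OrderID} = (172, O10), (172, O10), (172, O10), (172, O10), (172, O10), (172, O10) ✓
Every CustID value is associated with a single {Qty, OrderID} value, so CustID -> {Qty, OrderID} holds.

Yes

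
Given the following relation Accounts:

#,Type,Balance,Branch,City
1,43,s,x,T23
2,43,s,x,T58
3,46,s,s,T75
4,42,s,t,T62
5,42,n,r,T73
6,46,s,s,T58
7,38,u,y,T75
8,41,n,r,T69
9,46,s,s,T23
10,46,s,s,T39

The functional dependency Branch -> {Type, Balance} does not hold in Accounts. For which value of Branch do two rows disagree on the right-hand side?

Branch=x: rows 1, 2 → {Type,Balance} = (43, s), (43, s) ✓
Branch=s: rows 3, 6, 9, 10 → {Type,Balance} = (46, s), (46, s), (46, s), (46, s) ✓
Branch=t: row 4 → {Type,Balance} = (42, s) ✓
Branch=r: rows 5, 8 → {Type,Balance} takes values {(42, n), (41, n)} — violation
Branch=y: row 7 → {Type,Balance} = (38, u) ✓
The only Branch value with inconsistent RHS is Branch=r.

r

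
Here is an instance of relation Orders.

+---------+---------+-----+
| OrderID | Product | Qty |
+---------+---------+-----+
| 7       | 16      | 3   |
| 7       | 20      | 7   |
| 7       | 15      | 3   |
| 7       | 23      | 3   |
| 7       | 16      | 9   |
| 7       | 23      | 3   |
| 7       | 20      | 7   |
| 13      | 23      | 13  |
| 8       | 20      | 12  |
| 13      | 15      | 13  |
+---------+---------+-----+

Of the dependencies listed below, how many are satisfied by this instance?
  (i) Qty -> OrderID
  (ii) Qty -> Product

1

(i) Qty -> OrderID: every LHS value maps to a single RHS value — holds.
(ii) Qty -> Product: Qty=3: 4 rows → Product takes values {16, 15, 23} — violation; Qty=13: 2 rows → Product takes values {23, 15} — violation — fails.
1 of the 2 dependencies holds.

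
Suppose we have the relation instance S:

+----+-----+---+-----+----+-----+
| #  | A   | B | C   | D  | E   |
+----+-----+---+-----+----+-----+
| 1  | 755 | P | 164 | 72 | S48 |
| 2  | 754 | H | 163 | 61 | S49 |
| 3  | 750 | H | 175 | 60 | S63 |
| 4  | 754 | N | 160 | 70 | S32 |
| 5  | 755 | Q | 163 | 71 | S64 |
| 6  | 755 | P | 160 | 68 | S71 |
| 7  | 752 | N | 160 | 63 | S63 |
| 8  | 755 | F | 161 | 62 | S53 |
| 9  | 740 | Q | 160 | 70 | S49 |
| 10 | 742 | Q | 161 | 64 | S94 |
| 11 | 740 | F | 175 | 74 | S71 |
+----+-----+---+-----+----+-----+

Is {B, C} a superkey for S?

No

Rows 4 and 7 have the same {B, C} value (B=N, C=160) but are distinct tuples, so {B, C} does not determine every attribute — not a superkey.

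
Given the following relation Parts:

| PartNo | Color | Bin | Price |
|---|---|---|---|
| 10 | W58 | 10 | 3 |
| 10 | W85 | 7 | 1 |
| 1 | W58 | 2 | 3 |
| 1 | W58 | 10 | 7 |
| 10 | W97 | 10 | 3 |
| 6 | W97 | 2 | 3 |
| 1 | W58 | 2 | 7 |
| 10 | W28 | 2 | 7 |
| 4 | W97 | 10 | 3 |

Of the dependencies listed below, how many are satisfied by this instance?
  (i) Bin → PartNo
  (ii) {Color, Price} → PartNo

(i) Bin → PartNo: Bin=10: 4 rows → PartNo takes values {10, 1, 4} — violation; Bin=2: 4 rows → PartNo takes values {1, 6, 10} — violation — fails.
(ii) {Color, Price} → PartNo: (Color=W58, Price=3): 2 rows → PartNo takes values {10, 1} — violation; (Color=W97, Price=3): 3 rows → PartNo takes values {10, 6, 4} — violation — fails.
None of the 2 dependencies hold.

0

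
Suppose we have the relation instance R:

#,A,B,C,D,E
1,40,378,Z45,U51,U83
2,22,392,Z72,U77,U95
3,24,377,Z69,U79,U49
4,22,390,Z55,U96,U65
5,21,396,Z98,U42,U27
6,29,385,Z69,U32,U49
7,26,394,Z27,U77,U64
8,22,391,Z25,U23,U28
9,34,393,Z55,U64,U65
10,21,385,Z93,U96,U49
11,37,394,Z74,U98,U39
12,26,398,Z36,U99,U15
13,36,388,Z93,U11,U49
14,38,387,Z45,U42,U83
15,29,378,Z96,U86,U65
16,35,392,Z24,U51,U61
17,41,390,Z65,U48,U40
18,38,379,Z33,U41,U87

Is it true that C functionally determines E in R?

C=Z45: rows 1, 14 → E = U83, U83 ✓
C=Z72: row 2 → E = U95 ✓
C=Z69: rows 3, 6 → E = U49, U49 ✓
C=Z55: rows 4, 9 → E = U65, U65 ✓
C=Z98: row 5 → E = U27 ✓
C=Z27: row 7 → E = U64 ✓
C=Z25: row 8 → E = U28 ✓
C=Z93: rows 10, 13 → E = U49, U49 ✓
C=Z74: row 11 → E = U39 ✓
C=Z36: row 12 → E = U15 ✓
C=Z96: row 15 → E = U65 ✓
C=Z24: row 16 → E = U61 ✓
C=Z65: row 17 → E = U40 ✓
C=Z33: row 18 → E = U87 ✓
Every C value is associated with a single E value, so C → E holds.

Yes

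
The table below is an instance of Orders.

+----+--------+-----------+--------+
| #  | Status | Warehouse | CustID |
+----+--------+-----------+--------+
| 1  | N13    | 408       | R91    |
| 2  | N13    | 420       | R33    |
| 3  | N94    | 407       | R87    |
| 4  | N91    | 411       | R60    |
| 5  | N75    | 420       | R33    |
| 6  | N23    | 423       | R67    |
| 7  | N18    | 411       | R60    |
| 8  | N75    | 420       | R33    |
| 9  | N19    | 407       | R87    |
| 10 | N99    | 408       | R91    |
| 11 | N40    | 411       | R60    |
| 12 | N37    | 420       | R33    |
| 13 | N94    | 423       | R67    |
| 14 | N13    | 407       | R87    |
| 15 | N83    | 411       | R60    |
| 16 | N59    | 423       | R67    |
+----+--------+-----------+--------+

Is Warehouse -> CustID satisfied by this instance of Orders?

Warehouse=408: rows 1, 10 → CustID = R91, R91 ✓
Warehouse=420: rows 2, 5, 8, 12 → CustID = R33, R33, R33, R33 ✓
Warehouse=407: rows 3, 9, 14 → CustID = R87, R87, R87 ✓
Warehouse=411: rows 4, 7, 11, 15 → CustID = R60, R60, R60, R60 ✓
Warehouse=423: rows 6, 13, 16 → CustID = R67, R67, R67 ✓
Every Warehouse value is associated with a single CustID value, so Warehouse -> CustID holds.

Yes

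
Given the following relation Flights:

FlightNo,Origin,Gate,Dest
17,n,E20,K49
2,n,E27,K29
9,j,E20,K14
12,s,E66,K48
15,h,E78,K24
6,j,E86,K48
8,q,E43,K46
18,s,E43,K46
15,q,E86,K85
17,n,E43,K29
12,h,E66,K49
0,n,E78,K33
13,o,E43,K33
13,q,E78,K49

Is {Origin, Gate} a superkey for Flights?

All 14 rows have distinct {Origin, Gate} values, so {Origin, Gate} → (all attributes) holds and {Origin, Gate} is a superkey.

Yes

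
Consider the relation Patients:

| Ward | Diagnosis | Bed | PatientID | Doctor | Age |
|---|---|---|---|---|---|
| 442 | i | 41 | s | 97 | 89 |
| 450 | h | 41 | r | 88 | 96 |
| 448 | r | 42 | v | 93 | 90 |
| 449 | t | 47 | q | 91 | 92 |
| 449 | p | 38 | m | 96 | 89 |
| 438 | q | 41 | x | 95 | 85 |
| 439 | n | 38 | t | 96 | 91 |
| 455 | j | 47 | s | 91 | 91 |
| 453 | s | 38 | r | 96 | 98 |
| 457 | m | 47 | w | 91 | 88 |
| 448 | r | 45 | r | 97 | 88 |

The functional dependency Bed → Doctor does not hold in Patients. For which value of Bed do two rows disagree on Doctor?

Bed=41: 3 rows → Doctor takes values {97, 88, 95} — violation
Bed=42: 1 row → Doctor = 93 ✓
Bed=47: 3 rows → Doctor = 91, 91, 91 ✓
Bed=38: 3 rows → Doctor = 96, 96, 96 ✓
Bed=45: 1 row → Doctor = 97 ✓
The only Bed value with inconsistent Doctor is Bed=41.

41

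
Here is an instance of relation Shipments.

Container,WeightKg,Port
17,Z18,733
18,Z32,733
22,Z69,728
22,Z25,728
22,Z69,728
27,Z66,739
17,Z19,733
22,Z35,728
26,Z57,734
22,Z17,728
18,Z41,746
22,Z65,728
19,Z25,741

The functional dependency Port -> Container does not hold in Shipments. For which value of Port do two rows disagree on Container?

Port=733: 3 rows → Container takes values {17, 18} — violation
Port=728: 6 rows → Container = 22, 22, 22, 22, 22, 22 ✓
Port=739: 1 row → Container = 27 ✓
Port=734: 1 row → Container = 26 ✓
Port=746: 1 row → Container = 18 ✓
Port=741: 1 row → Container = 19 ✓
The only Port value with inconsistent Container is Port=733.

733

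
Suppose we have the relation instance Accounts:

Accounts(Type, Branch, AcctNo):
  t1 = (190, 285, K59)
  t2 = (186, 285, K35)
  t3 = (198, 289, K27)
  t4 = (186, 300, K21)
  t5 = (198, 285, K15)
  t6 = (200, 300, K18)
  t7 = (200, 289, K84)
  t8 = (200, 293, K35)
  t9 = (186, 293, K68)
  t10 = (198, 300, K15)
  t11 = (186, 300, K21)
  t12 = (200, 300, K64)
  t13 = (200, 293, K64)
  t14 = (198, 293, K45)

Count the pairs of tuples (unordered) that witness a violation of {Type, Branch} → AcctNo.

(Type=186, Branch=300): all 2 rows agree on AcctNo — 0 pairs.
(Type=200, Branch=300): violating pairs (6,12) — 1 pair.
(Type=200, Branch=293): violating pairs (8,13) — 1 pair.

2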